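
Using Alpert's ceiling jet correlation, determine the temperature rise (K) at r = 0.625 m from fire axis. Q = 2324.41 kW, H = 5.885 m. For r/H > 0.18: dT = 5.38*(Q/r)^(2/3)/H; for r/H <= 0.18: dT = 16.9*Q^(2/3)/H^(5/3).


r/H = 0.625 / 5.885 = 0.10620
r/H <= 0.18, so dT = 16.9*Q^(2/3)/H^(5/3)
Q^(2/3) = 175.47
H^(5/3) = 19.183
dT = 16.9 * 175.47 / 19.183 = 154.59 K

154.59 K


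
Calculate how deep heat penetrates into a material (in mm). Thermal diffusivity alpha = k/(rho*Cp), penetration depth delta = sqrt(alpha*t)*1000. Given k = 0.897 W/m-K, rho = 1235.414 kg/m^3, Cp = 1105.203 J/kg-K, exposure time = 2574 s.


alpha = 0.897 / (1235.414 * 1105.203) = 6.5696e-07 m^2/s
alpha * t = 0.0016910
delta = sqrt(0.0016910) * 1000 = 41.122 mm

41.122 mm


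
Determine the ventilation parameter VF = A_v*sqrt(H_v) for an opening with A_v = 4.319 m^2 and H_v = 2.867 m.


sqrt(H_v) = 1.6932
VF = 4.319 * 1.6932 = 7.3130 m^(5/2)

7.3130 m^(5/2)


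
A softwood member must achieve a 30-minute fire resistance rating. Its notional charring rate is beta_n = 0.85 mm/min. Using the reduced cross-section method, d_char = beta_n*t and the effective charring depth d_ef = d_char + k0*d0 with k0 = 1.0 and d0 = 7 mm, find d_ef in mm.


d_char = 0.85 * 30 = 25.5 mm
d_ef = 25.5 + 1.0*7 = 32.5 mm

32.5 mm


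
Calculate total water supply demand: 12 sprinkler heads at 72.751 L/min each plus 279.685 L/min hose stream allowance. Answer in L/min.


Sprinkler demand = 12 * 72.751 = 873.012 L/min
Total = 873.012 + 279.685 = 1152.697 L/min

1152.697 L/min


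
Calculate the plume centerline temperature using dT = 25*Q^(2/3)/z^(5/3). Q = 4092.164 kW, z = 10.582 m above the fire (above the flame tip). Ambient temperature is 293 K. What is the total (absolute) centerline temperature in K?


Q^(2/3) = 255.84
z^(5/3) = 51.005
dT = 25 * 255.84 / 51.005 = 125.40 K
T = 293 + 125.40 = 418.40 K

418.40 K


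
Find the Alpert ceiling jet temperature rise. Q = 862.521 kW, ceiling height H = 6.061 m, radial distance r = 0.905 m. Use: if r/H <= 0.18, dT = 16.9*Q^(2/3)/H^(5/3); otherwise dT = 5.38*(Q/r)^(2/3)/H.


r/H = 0.905 / 6.061 = 0.14932
r/H <= 0.18, so dT = 16.9*Q^(2/3)/H^(5/3)
Q^(2/3) = 90.611
H^(5/3) = 20.148
dT = 16.9 * 90.611 / 20.148 = 76.002 K

76.002 K


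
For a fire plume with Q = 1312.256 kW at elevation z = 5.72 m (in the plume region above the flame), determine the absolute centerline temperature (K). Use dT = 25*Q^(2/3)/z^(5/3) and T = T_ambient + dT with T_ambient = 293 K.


Q^(2/3) = 119.86
z^(5/3) = 18.295
dT = 25 * 119.86 / 18.295 = 163.79 K
T = 293 + 163.79 = 456.79 K

456.79 K


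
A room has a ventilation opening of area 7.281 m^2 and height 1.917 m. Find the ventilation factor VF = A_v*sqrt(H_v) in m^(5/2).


sqrt(H_v) = 1.3846
VF = 7.281 * 1.3846 = 10.081 m^(5/2)

10.081 m^(5/2)


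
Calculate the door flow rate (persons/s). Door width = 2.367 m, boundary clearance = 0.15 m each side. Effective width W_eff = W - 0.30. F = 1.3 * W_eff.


W_eff = 2.367 - 0.30 = 2.067 m
F = 1.3 * 2.067 = 2.6871 persons/s

2.6871 persons/s


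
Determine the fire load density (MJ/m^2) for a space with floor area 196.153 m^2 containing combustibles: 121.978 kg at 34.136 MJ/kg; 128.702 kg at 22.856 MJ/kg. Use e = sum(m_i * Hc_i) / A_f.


Total energy = 121.978*34.136 + 128.702*22.856
= 4163.841 + 2941.613
= 7105.454 MJ
e = 7105.454 / 196.153 = 36.224 MJ/m^2

36.224 MJ/m^2


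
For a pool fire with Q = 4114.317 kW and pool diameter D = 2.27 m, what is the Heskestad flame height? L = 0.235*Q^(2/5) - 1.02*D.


Q^(2/5) = 27.907
0.235 * Q^(2/5) = 6.5582
1.02 * D = 2.3154
L = 4.2428 m

4.2428 m


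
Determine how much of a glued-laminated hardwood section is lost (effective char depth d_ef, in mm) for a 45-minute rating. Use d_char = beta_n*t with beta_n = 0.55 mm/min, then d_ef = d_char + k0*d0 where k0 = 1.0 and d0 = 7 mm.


d_char = 0.55 * 45 = 24.75 mm
d_ef = 24.75 + 1.0*7 = 31.75 mm

31.75 mm


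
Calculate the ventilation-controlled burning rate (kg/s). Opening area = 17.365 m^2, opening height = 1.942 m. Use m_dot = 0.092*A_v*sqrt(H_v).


sqrt(H_v) = 1.3936
m_dot = 0.092 * 17.365 * 1.3936 = 2.2263 kg/s

2.2263 kg/s


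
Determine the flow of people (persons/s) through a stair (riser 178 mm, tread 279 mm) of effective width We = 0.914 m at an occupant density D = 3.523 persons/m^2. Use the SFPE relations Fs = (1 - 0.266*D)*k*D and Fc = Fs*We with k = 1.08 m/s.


1 - 0.266*D = 1 - 0.266*3.523 = 0.062882
Fs = 0.062882 * 1.08 * 3.523 = 0.23926 persons/(s*m)
Fc = 0.23926 * 0.914 = 0.21868 persons/s

0.21868 persons/s


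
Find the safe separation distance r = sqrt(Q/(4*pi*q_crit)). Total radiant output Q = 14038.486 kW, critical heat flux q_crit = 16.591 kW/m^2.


4*pi*q_crit = 208.49
Q/(4*pi*q_crit) = 67.335
r = sqrt(67.335) = 8.2058 m

8.2058 m


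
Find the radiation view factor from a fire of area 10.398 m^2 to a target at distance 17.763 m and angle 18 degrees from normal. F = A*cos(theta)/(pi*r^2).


cos(18 deg) = 0.95106
pi*r^2 = 991.25
F = 10.398 * 0.95106 / 991.25 = 0.0099764

0.0099764


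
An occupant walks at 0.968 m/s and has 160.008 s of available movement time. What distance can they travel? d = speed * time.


d = 0.968 * 160.008 = 154.89 m

154.89 m


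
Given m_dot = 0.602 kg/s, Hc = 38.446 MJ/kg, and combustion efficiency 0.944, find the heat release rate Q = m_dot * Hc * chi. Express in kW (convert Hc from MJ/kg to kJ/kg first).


Hc = 38.446 MJ/kg = 38.446 * 1000 kJ/kg = 38446 kJ/kg
Q = 0.602 kg/s * 38446 kJ/kg * 0.944 = 21848 kW

21848 kW


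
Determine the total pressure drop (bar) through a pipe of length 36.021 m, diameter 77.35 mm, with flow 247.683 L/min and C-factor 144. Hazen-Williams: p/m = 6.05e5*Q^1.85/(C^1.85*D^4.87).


Q^1.85 = 26835
C^1.85 = 9839.4
D^4.87 = 1.5733e+09
p/m = 0.0010488 bar/m
p_total = 0.0010488 * 36.021 = 0.037779 bar

0.037779 bar


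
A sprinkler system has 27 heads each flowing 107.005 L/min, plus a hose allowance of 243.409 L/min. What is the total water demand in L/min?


Sprinkler demand = 27 * 107.005 = 2889.135 L/min
Total = 2889.135 + 243.409 = 3132.544 L/min

3132.544 L/min


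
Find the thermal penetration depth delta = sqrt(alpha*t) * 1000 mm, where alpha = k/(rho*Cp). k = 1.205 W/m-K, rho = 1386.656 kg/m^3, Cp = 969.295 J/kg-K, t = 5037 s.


alpha = 1.205 / (1386.656 * 969.295) = 8.9652e-07 m^2/s
alpha * t = 0.0045158
delta = sqrt(0.0045158) * 1000 = 67.200 mm

67.200 mm


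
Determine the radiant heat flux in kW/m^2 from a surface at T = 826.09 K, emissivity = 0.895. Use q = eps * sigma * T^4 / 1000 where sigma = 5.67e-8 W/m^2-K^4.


T^4 = 4.6570e+11
q = 0.895 * 5.67e-8 * 4.6570e+11 / 1000 = 23.633 kW/m^2

23.633 kW/m^2


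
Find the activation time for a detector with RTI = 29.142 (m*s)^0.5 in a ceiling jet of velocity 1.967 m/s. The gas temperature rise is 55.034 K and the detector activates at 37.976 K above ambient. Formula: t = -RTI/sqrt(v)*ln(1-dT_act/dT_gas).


dT_act/dT_gas = 0.69005
ln(1 - 0.69005) = -1.1713
t = -29.142 / sqrt(1.967) * -1.1713 = 24.339 s

24.339 s


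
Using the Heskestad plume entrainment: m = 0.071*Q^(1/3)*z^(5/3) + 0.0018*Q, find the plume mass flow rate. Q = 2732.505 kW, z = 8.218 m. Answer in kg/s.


Q^(1/3) = 13.980
z^(5/3) = 33.466
First term = 0.071 * 13.980 * 33.466 = 33.219
Second term = 0.0018 * 2732.505 = 4.9185
m = 38.138 kg/s

38.138 kg/s


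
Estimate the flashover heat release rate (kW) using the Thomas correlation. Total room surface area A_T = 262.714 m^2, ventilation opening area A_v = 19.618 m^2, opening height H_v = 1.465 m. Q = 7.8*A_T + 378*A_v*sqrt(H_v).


7.8*A_T = 2049.2
sqrt(H_v) = 1.2104
378*A_v*sqrt(H_v) = 8975.6
Q = 2049.2 + 8975.6 = 11025 kW

11025 kW


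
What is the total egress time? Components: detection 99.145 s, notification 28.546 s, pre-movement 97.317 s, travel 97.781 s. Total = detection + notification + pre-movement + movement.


Total = 99.145 + 28.546 + 97.317 + 97.781 = 322.789 s

322.789 s


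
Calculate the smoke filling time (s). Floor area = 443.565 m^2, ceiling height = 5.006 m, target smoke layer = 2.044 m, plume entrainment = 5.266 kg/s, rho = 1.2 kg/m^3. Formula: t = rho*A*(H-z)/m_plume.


H - z = 2.962 m
t = 1.2 * 443.565 * 2.962 / 5.266 = 299.39 s

299.39 s


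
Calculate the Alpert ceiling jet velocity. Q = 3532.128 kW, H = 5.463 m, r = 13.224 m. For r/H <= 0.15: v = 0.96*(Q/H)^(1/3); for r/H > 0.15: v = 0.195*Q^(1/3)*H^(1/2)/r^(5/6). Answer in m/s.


r/H = 13.224 / 5.463 = 2.4206
r/H > 0.15, so v = 0.195*Q^(1/3)*H^(1/2)/r^(5/6)
Q^(1/3) = 15.229
H^(1/2) = 2.3373
r^(5/6) = 8.5994
v = 0.195 * 15.229 * 2.3373 / 8.5994 = 0.80716 m/s

0.80716 m/s


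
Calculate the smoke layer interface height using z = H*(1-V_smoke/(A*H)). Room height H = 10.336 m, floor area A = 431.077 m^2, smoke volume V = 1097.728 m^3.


V/(A*H) = 0.24637
1 - 0.24637 = 0.75363
z = 10.336 * 0.75363 = 7.7895 m

7.7895 m


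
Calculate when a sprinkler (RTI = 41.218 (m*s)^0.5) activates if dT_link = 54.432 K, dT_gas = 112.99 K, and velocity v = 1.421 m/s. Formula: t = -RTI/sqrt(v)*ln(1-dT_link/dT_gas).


dT_link/dT_gas = 0.48174
ln(1 - 0.48174) = -0.65728
t = -41.218 / sqrt(1.421) * -0.65728 = 22.727 s

22.727 s


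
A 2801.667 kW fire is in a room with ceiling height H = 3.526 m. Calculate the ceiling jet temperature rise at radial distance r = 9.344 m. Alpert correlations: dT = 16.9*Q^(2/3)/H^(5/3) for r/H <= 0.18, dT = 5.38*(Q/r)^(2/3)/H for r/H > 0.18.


r/H = 9.344 / 3.526 = 2.6500
r/H > 0.18, so dT = 5.38*(Q/r)^(2/3)/H
Q/r = 299.84
(Q/r)^(2/3) = 44.798
dT = 5.38 * 44.798 / 3.526 = 68.353 K

68.353 K


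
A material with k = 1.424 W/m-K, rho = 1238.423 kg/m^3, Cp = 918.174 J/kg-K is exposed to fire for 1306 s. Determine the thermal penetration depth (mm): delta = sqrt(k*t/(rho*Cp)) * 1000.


alpha = 1.424 / (1238.423 * 918.174) = 1.2523e-06 m^2/s
alpha * t = 0.0016355
delta = sqrt(0.0016355) * 1000 = 40.442 mm

40.442 mm


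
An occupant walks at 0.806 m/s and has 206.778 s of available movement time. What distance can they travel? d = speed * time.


d = 0.806 * 206.778 = 166.66 m

166.66 m


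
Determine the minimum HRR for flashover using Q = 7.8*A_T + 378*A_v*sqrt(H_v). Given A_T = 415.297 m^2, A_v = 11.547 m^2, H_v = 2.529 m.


7.8*A_T = 3239.3
sqrt(H_v) = 1.5903
378*A_v*sqrt(H_v) = 6941.2
Q = 3239.3 + 6941.2 = 10181 kW

10181 kW


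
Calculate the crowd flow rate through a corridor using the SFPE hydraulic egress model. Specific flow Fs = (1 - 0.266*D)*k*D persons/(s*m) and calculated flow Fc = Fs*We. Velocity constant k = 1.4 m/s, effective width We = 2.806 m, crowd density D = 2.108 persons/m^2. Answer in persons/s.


1 - 0.266*D = 1 - 0.266*2.108 = 0.43927
Fs = 0.43927 * 1.4 * 2.108 = 1.2964 persons/(s*m)
Fc = 1.2964 * 2.806 = 3.6376 persons/s

3.6376 persons/s


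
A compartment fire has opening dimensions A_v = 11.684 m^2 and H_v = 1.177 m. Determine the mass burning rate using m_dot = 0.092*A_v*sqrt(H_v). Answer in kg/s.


sqrt(H_v) = 1.0849
m_dot = 0.092 * 11.684 * 1.0849 = 1.1662 kg/s

1.1662 kg/s


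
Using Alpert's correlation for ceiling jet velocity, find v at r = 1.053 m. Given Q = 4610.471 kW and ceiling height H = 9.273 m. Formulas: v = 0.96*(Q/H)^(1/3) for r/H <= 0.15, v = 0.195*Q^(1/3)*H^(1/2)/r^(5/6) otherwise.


r/H = 1.053 / 9.273 = 0.11356
r/H <= 0.15, so v = 0.96*(Q/H)^(1/3)
Q/H = 497.19
(Q/H)^(1/3) = 7.9221
v = 0.96 * 7.9221 = 7.6052 m/s

7.6052 m/s


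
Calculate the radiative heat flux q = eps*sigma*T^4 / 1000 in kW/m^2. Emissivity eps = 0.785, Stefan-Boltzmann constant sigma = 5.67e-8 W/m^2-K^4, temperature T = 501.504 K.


T^4 = 6.3255e+10
q = 0.785 * 5.67e-8 * 6.3255e+10 / 1000 = 2.8155 kW/m^2

2.8155 kW/m^2


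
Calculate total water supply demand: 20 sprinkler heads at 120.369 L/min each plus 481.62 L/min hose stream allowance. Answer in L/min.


Sprinkler demand = 20 * 120.369 = 2407.38 L/min
Total = 2407.38 + 481.62 = 2889 L/min

2889 L/min


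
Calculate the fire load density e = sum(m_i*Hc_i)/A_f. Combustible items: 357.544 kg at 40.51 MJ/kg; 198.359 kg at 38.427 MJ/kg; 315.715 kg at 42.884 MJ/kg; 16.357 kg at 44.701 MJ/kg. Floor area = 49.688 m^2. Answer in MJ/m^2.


Total energy = 357.544*40.51 + 198.359*38.427 + 315.715*42.884 + 16.357*44.701
= 14484.11 + 7622.341 + 13539.12 + 731.1743
= 36376.75 MJ
e = 36376.75 / 49.688 = 732.10 MJ/m^2

732.10 MJ/m^2


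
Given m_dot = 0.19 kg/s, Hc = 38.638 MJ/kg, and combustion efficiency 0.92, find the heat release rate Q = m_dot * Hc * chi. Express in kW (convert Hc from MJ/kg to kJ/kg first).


Hc = 38.638 MJ/kg = 38.638 * 1000 kJ/kg = 38638 kJ/kg
Q = 0.19 kg/s * 38638 kJ/kg * 0.92 = 6753.9 kW

6753.9 kW


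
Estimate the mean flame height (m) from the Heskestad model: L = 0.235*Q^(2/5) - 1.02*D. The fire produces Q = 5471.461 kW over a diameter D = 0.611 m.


Q^(2/5) = 31.278
0.235 * Q^(2/5) = 7.3504
1.02 * D = 0.62322
L = 6.7271 m

6.7271 m


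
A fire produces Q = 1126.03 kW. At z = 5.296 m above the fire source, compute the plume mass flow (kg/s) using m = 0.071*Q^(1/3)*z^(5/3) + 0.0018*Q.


Q^(1/3) = 10.404
z^(5/3) = 16.091
First term = 0.071 * 10.404 * 16.091 = 11.886
Second term = 0.0018 * 1126.03 = 2.0269
m = 13.912 kg/s

13.912 kg/s


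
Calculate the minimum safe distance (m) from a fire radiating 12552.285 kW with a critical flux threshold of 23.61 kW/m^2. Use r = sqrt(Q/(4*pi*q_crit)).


4*pi*q_crit = 296.69
Q/(4*pi*q_crit) = 42.307
r = sqrt(42.307) = 6.5044 m

6.5044 m


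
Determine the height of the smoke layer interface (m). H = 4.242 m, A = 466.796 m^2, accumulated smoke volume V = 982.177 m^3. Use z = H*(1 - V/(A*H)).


V/(A*H) = 0.49601
1 - 0.49601 = 0.50399
z = 4.242 * 0.50399 = 2.1379 m

2.1379 m


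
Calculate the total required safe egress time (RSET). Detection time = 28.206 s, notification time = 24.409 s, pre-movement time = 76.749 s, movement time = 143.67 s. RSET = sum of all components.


Total = 28.206 + 24.409 + 76.749 + 143.67 = 273.034 s

273.034 s


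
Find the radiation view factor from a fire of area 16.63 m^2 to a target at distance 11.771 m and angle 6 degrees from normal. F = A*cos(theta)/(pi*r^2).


cos(6 deg) = 0.99452
pi*r^2 = 435.29
F = 16.63 * 0.99452 / 435.29 = 0.037995

0.037995


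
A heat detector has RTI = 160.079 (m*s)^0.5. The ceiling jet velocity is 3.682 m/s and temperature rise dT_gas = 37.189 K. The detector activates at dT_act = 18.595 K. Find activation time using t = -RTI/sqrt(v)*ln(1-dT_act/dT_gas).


dT_act/dT_gas = 0.50001
ln(1 - 0.50001) = -0.69317
t = -160.079 / sqrt(3.682) * -0.69317 = 57.828 s

57.828 s


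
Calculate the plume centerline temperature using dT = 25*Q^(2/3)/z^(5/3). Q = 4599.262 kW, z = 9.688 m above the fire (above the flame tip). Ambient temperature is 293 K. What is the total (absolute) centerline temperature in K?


Q^(2/3) = 276.56
z^(5/3) = 44.027
dT = 25 * 276.56 / 44.027 = 157.04 K
T = 293 + 157.04 = 450.04 K

450.04 K


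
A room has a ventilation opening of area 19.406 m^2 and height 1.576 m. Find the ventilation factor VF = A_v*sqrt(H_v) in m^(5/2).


sqrt(H_v) = 1.2554
VF = 19.406 * 1.2554 = 24.362 m^(5/2)

24.362 m^(5/2)


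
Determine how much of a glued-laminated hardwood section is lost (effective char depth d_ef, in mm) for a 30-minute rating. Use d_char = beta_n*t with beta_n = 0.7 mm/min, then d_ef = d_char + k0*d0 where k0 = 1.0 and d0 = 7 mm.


d_char = 0.7 * 30 = 21 mm
d_ef = 21 + 1.0*7 = 28 mm

28 mm


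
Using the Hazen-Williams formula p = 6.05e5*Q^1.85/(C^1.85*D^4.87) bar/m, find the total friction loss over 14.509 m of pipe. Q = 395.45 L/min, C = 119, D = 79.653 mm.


Q^1.85 = 63770
C^1.85 = 6914.5
D^4.87 = 1.8149e+09
p/m = 0.0030744 bar/m
p_total = 0.0030744 * 14.509 = 0.044606 bar

0.044606 bar


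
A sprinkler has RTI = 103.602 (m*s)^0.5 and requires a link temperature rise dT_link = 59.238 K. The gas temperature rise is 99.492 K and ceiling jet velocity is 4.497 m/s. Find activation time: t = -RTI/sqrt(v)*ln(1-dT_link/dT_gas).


dT_link/dT_gas = 0.59540
ln(1 - 0.59540) = -0.90487
t = -103.602 / sqrt(4.497) * -0.90487 = 44.207 s

44.207 s


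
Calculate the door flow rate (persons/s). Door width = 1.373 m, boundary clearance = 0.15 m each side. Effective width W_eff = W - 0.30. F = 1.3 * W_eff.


W_eff = 1.373 - 0.30 = 1.073 m
F = 1.3 * 1.073 = 1.3949 persons/s

1.3949 persons/s


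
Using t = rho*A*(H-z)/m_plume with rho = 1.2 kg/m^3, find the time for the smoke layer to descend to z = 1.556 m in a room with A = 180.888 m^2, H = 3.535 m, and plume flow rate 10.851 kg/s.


H - z = 1.979 m
t = 1.2 * 180.888 * 1.979 / 10.851 = 39.588 s

39.588 s


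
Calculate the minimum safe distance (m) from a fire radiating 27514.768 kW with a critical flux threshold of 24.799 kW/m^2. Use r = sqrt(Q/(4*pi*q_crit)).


4*pi*q_crit = 311.63
Q/(4*pi*q_crit) = 88.292
r = sqrt(88.292) = 9.3964 m

9.3964 m


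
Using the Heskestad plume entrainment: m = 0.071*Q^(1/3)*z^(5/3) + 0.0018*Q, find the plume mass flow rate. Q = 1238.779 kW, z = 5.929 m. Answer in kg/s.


Q^(1/3) = 10.740
z^(5/3) = 19.422
First term = 0.071 * 10.740 * 19.422 = 14.810
Second term = 0.0018 * 1238.779 = 2.2298
m = 17.040 kg/s

17.040 kg/s


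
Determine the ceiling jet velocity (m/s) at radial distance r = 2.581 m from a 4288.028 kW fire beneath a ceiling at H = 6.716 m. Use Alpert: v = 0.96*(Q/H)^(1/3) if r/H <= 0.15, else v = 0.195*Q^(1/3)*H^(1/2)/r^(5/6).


r/H = 2.581 / 6.716 = 0.38431
r/H > 0.15, so v = 0.195*Q^(1/3)*H^(1/2)/r^(5/6)
Q^(1/3) = 16.246
H^(1/2) = 2.5915
r^(5/6) = 2.2037
v = 0.195 * 16.246 * 2.5915 / 2.2037 = 3.7255 m/s

3.7255 m/s


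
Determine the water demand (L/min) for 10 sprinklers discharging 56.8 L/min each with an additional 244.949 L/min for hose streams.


Sprinkler demand = 10 * 56.8 = 568 L/min
Total = 568 + 244.949 = 812.949 L/min

812.949 L/min


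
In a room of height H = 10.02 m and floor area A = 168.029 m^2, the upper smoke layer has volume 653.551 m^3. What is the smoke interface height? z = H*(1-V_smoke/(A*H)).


V/(A*H) = 0.38817
1 - 0.38817 = 0.61183
z = 10.02 * 0.61183 = 6.1305 m

6.1305 m


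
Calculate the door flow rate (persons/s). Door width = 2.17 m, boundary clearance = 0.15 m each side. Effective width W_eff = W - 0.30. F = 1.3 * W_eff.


W_eff = 2.17 - 0.30 = 1.87 m
F = 1.3 * 1.87 = 2.431 persons/s

2.431 persons/s


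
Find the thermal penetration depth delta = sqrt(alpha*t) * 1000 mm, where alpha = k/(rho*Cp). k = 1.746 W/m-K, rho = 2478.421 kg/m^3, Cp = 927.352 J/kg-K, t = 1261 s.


alpha = 1.746 / (2478.421 * 927.352) = 7.5967e-07 m^2/s
alpha * t = 0.00095794
delta = sqrt(0.00095794) * 1000 = 30.951 mm

30.951 mm


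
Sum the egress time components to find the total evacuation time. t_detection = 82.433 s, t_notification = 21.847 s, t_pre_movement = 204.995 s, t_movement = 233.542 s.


Total = 82.433 + 21.847 + 204.995 + 233.542 = 542.817 s

542.817 s


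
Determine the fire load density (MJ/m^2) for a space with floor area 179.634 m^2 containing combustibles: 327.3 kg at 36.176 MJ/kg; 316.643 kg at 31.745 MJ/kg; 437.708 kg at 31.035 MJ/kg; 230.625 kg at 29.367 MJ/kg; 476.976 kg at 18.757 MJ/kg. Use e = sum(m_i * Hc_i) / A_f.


Total energy = 327.3*36.176 + 316.643*31.745 + 437.708*31.035 + 230.625*29.367 + 476.976*18.757
= 11840.40 + 10051.83 + 13584.27 + 6772.764 + 8946.639
= 51195.91 MJ
e = 51195.91 / 179.634 = 285.00 MJ/m^2

285.00 MJ/m^2


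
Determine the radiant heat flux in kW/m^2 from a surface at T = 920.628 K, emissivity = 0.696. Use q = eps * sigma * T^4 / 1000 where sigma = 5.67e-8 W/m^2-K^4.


T^4 = 7.1835e+11
q = 0.696 * 5.67e-8 * 7.1835e+11 / 1000 = 28.348 kW/m^2

28.348 kW/m^2


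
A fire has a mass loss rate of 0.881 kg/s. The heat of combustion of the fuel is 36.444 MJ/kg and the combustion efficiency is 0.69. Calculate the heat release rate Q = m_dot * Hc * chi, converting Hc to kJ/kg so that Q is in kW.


Hc = 36.444 MJ/kg = 36.444 * 1000 kJ/kg = 36444 kJ/kg
Q = 0.881 kg/s * 36444 kJ/kg * 0.69 = 22154 kW

22154 kW


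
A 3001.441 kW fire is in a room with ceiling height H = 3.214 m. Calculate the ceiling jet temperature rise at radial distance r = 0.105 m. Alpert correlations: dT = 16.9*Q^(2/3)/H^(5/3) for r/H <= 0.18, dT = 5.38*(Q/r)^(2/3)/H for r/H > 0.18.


r/H = 0.105 / 3.214 = 0.032670
r/H <= 0.18, so dT = 16.9*Q^(2/3)/H^(5/3)
Q^(2/3) = 208.07
H^(5/3) = 6.9997
dT = 16.9 * 208.07 / 6.9997 = 502.38 K

502.38 K


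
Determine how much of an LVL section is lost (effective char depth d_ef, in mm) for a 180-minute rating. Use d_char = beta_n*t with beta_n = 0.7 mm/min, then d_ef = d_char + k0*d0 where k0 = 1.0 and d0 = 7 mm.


d_char = 0.7 * 180 = 126 mm
d_ef = 126 + 1.0*7 = 133 mm

133 mm


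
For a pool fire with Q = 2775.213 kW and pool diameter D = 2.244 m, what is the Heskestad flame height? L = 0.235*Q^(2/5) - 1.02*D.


Q^(2/5) = 23.841
0.235 * Q^(2/5) = 5.6026
1.02 * D = 2.2889
L = 3.3137 m

3.3137 m


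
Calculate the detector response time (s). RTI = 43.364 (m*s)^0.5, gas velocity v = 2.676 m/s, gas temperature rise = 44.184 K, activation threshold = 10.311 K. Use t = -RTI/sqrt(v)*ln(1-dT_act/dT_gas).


dT_act/dT_gas = 0.23337
ln(1 - 0.23337) = -0.26574
t = -43.364 / sqrt(2.676) * -0.26574 = 7.0445 s

7.0445 s


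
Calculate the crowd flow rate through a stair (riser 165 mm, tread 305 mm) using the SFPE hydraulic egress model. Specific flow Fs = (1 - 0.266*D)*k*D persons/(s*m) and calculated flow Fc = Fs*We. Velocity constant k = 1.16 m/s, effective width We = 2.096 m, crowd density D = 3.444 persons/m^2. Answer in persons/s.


1 - 0.266*D = 1 - 0.266*3.444 = 0.083896
Fs = 0.083896 * 1.16 * 3.444 = 0.33517 persons/(s*m)
Fc = 0.33517 * 2.096 = 0.70251 persons/s

0.70251 persons/s


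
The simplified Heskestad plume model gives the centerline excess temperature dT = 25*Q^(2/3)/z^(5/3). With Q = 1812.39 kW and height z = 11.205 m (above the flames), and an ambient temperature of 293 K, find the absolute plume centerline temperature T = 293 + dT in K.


Q^(2/3) = 148.65
z^(5/3) = 56.107
dT = 25 * 148.65 / 56.107 = 66.235 K
T = 293 + 66.235 = 359.24 K

359.24 K


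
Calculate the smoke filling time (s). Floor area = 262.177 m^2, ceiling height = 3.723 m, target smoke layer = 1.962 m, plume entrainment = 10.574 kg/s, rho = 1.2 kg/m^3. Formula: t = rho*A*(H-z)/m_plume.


H - z = 1.761 m
t = 1.2 * 262.177 * 1.761 / 10.574 = 52.396 s

52.396 s


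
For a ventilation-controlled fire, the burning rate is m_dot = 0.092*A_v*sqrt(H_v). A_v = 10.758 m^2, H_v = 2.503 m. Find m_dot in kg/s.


sqrt(H_v) = 1.5821
m_dot = 0.092 * 10.758 * 1.5821 = 1.5658 kg/s

1.5658 kg/s


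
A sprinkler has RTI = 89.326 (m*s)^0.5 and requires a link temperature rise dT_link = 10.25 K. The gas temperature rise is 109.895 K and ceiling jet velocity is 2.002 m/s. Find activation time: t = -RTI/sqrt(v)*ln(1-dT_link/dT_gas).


dT_link/dT_gas = 0.093271
ln(1 - 0.093271) = -0.097911
t = -89.326 / sqrt(2.002) * -0.097911 = 6.1813 s

6.1813 s


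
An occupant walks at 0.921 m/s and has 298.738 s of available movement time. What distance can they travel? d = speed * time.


d = 0.921 * 298.738 = 275.14 m

275.14 m


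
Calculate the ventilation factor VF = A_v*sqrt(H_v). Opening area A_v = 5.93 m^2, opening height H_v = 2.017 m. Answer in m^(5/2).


sqrt(H_v) = 1.4202
VF = 5.93 * 1.4202 = 8.4219 m^(5/2)

8.4219 m^(5/2)


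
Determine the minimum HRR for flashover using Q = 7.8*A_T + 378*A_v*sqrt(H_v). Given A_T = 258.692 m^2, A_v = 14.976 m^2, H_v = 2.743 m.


7.8*A_T = 2017.8
sqrt(H_v) = 1.6562
378*A_v*sqrt(H_v) = 9375.6
Q = 2017.8 + 9375.6 = 11393 kW

11393 kW


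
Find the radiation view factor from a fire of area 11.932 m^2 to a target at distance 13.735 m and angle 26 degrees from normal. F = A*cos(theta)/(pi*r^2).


cos(26 deg) = 0.89879
pi*r^2 = 592.66
F = 11.932 * 0.89879 / 592.66 = 0.018095

0.018095


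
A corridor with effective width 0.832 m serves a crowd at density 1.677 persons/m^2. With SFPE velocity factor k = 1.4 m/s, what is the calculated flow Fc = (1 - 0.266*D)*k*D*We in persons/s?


1 - 0.266*D = 1 - 0.266*1.677 = 0.55392
Fs = 0.55392 * 1.4 * 1.677 = 1.3005 persons/(s*m)
Fc = 1.3005 * 0.832 = 1.0820 persons/s

1.0820 persons/s


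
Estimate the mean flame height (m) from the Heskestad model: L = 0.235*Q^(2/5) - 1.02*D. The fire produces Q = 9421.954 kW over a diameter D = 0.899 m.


Q^(2/5) = 38.874
0.235 * Q^(2/5) = 9.1353
1.02 * D = 0.91698
L = 8.2184 m

8.2184 m


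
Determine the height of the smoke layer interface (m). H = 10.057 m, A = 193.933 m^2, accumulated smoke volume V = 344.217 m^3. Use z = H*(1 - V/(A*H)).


V/(A*H) = 0.17649
1 - 0.17649 = 0.82351
z = 10.057 * 0.82351 = 8.2821 m

8.2821 m


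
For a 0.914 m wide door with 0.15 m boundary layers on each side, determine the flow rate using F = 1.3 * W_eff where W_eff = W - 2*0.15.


W_eff = 0.914 - 0.30 = 0.614 m
F = 1.3 * 0.614 = 0.79820 persons/s

0.79820 persons/s


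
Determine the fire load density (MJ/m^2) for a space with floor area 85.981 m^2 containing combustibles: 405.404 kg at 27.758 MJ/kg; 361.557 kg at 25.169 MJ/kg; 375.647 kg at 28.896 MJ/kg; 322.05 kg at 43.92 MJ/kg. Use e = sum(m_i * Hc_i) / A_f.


Total energy = 405.404*27.758 + 361.557*25.169 + 375.647*28.896 + 322.05*43.92
= 11253.20 + 9100.028 + 10854.70 + 14144.436
= 45352.36 MJ
e = 45352.36 / 85.981 = 527.47 MJ/m^2

527.47 MJ/m^2


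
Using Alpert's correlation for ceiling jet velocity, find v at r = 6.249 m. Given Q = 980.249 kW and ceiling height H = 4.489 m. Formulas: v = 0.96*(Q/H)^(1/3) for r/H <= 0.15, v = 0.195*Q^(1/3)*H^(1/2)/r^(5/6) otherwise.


r/H = 6.249 / 4.489 = 1.3921
r/H > 0.15, so v = 0.195*Q^(1/3)*H^(1/2)/r^(5/6)
Q^(1/3) = 9.9337
H^(1/2) = 2.1187
r^(5/6) = 4.6044
v = 0.195 * 9.9337 * 2.1187 / 4.6044 = 0.89135 m/s

0.89135 m/s


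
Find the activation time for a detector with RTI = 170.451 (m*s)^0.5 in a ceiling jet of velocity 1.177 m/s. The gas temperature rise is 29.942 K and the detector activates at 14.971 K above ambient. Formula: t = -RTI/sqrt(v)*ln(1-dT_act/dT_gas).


dT_act/dT_gas = 0.5
ln(1 - 0.5) = -0.69315
t = -170.451 / sqrt(1.177) * -0.69315 = 108.90 s

108.90 s


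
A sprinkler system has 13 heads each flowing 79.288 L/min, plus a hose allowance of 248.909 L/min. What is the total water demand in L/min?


Sprinkler demand = 13 * 79.288 = 1030.744 L/min
Total = 1030.744 + 248.909 = 1279.653 L/min

1279.653 L/min


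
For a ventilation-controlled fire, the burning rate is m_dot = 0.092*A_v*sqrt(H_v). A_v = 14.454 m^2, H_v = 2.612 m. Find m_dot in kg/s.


sqrt(H_v) = 1.6162
m_dot = 0.092 * 14.454 * 1.6162 = 2.1491 kg/s

2.1491 kg/s


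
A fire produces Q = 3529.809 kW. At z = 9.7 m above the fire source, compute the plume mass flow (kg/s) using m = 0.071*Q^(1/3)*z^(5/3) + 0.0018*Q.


Q^(1/3) = 15.226
z^(5/3) = 44.118
First term = 0.071 * 15.226 * 44.118 = 47.694
Second term = 0.0018 * 3529.809 = 6.3537
m = 54.047 kg/s

54.047 kg/s


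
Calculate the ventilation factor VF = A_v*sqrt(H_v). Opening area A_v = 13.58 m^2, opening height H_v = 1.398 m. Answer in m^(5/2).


sqrt(H_v) = 1.1824
VF = 13.58 * 1.1824 = 16.057 m^(5/2)

16.057 m^(5/2)


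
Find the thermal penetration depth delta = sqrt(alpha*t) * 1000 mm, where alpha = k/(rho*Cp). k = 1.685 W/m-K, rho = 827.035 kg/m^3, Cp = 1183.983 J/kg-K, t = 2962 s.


alpha = 1.685 / (827.035 * 1183.983) = 1.7208e-06 m^2/s
alpha * t = 0.0050970
delta = sqrt(0.0050970) * 1000 = 71.393 mm

71.393 mm


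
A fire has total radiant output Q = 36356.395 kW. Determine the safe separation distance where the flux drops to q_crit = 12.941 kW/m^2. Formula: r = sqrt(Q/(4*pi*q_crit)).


4*pi*q_crit = 162.62
Q/(4*pi*q_crit) = 223.56
r = sqrt(223.56) = 14.952 m

14.952 m


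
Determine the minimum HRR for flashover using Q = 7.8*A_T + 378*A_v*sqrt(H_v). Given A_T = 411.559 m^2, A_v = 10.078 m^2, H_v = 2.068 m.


7.8*A_T = 3210.2
sqrt(H_v) = 1.4381
378*A_v*sqrt(H_v) = 5478.2
Q = 3210.2 + 5478.2 = 8688.4 kW

8688.4 kW


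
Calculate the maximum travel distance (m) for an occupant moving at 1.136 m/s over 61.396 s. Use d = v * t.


d = 1.136 * 61.396 = 69.746 m

69.746 m


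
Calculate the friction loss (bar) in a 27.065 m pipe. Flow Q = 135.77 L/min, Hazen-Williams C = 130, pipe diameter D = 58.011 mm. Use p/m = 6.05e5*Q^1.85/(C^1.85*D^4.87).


Q^1.85 = 8824.4
C^1.85 = 8143.2
D^4.87 = 3.8752e+08
p/m = 0.0016918 bar/m
p_total = 0.0016918 * 27.065 = 0.045789 bar

0.045789 bar


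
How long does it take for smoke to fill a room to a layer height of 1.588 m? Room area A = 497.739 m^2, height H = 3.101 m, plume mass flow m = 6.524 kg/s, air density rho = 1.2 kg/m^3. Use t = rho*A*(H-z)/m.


H - z = 1.513 m
t = 1.2 * 497.739 * 1.513 / 6.524 = 138.52 s

138.52 s


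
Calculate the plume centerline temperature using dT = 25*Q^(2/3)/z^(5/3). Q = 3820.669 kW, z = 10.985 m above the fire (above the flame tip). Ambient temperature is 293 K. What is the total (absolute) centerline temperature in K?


Q^(2/3) = 244.40
z^(5/3) = 54.283
dT = 25 * 244.40 / 54.283 = 112.56 K
T = 293 + 112.56 = 405.56 K

405.56 K


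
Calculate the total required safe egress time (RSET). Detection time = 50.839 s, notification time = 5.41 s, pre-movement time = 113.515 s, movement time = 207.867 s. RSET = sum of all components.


Total = 50.839 + 5.41 + 113.515 + 207.867 = 377.631 s

377.631 s


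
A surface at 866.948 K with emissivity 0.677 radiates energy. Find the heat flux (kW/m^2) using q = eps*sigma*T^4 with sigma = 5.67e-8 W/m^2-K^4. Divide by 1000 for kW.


T^4 = 5.6490e+11
q = 0.677 * 5.67e-8 * 5.6490e+11 / 1000 = 21.684 kW/m^2

21.684 kW/m^2


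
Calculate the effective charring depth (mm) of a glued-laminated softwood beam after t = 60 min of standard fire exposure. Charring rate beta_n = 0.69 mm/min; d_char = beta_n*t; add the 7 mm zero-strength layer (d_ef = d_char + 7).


d_char = 0.69 * 60 = 41.4 mm
d_ef = 41.4 + 1.0*7 = 48.4 mm

48.4 mm


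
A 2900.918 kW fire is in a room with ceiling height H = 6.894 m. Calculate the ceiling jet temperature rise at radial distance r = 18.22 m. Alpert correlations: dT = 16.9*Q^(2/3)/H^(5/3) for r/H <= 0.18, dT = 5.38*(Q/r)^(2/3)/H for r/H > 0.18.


r/H = 18.22 / 6.894 = 2.6429
r/H > 0.18, so dT = 5.38*(Q/r)^(2/3)/H
Q/r = 159.22
(Q/r)^(2/3) = 29.376
dT = 5.38 * 29.376 / 6.894 = 22.925 K

22.925 K


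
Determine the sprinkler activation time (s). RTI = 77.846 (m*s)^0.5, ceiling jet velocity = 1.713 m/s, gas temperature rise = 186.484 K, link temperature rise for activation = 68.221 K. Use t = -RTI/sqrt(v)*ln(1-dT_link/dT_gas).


dT_link/dT_gas = 0.36583
ln(1 - 0.36583) = -0.45543
t = -77.846 / sqrt(1.713) * -0.45543 = 27.088 s

27.088 s


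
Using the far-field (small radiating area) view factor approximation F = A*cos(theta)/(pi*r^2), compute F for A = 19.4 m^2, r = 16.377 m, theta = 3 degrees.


cos(3 deg) = 0.99863
pi*r^2 = 842.59
F = 19.4 * 0.99863 / 842.59 = 0.022993

0.022993


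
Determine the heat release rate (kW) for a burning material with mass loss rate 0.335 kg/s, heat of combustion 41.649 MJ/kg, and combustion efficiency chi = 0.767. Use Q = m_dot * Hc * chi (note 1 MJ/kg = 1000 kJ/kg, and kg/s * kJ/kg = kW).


Hc = 41.649 MJ/kg = 41.649 * 1000 kJ/kg = 41649 kJ/kg
Q = 0.335 kg/s * 41649 kJ/kg * 0.767 = 10702 kW

10702 kW


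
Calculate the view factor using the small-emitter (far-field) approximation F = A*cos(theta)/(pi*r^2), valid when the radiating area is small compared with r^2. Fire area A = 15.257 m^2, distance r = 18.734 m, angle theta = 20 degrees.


cos(20 deg) = 0.93969
pi*r^2 = 1102.6
F = 15.257 * 0.93969 / 1102.6 = 0.013003

0.013003


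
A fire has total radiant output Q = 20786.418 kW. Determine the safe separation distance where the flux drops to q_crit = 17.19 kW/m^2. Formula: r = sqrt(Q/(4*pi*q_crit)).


4*pi*q_crit = 216.02
Q/(4*pi*q_crit) = 96.226
r = sqrt(96.226) = 9.8095 m

9.8095 m


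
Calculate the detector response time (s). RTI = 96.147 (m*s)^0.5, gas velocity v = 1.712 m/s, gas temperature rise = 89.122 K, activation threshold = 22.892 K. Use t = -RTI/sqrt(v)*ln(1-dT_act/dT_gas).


dT_act/dT_gas = 0.25686
ln(1 - 0.25686) = -0.29687
t = -96.147 / sqrt(1.712) * -0.29687 = 21.815 s

21.815 s


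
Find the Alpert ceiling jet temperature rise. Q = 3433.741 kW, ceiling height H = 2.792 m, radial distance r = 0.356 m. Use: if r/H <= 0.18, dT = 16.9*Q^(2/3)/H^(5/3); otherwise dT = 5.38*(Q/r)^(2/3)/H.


r/H = 0.356 / 2.792 = 0.12751
r/H <= 0.18, so dT = 16.9*Q^(2/3)/H^(5/3)
Q^(2/3) = 227.60
H^(5/3) = 5.5360
dT = 16.9 * 227.60 / 5.5360 = 694.82 K

694.82 K


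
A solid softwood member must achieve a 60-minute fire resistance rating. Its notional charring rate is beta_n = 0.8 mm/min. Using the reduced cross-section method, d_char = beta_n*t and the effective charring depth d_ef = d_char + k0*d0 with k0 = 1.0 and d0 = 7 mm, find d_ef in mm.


d_char = 0.8 * 60 = 48 mm
d_ef = 48 + 1.0*7 = 55 mm

55 mm


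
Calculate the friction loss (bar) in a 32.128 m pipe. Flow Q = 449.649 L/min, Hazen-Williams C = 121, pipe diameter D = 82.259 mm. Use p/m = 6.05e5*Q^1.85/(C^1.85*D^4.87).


Q^1.85 = 80875
C^1.85 = 7131.0
D^4.87 = 2.1230e+09
p/m = 0.0032320 bar/m
p_total = 0.0032320 * 32.128 = 0.10384 bar

0.10384 bar


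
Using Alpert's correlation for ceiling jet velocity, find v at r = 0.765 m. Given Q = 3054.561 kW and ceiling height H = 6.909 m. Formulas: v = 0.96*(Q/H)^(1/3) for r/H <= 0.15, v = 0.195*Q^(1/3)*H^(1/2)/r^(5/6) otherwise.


r/H = 0.765 / 6.909 = 0.11073
r/H <= 0.15, so v = 0.96*(Q/H)^(1/3)
Q/H = 442.11
(Q/H)^(1/3) = 7.6181
v = 0.96 * 7.6181 = 7.3133 m/s

7.3133 m/s


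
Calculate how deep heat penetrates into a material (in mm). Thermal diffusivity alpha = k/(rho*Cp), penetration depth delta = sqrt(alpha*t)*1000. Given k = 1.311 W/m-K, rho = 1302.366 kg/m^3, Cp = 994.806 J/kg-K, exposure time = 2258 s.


alpha = 1.311 / (1302.366 * 994.806) = 1.0119e-06 m^2/s
alpha * t = 0.0022848
delta = sqrt(0.0022848) * 1000 = 47.800 mm

47.800 mm


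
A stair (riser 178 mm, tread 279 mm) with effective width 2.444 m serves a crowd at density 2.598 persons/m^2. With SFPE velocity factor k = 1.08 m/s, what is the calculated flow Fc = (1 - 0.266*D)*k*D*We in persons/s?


1 - 0.266*D = 1 - 0.266*2.598 = 0.30893
Fs = 0.30893 * 1.08 * 2.598 = 0.86681 persons/(s*m)
Fc = 0.86681 * 2.444 = 2.1185 persons/s

2.1185 persons/s


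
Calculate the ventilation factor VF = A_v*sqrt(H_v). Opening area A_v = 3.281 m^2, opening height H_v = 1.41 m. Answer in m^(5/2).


sqrt(H_v) = 1.1874
VF = 3.281 * 1.1874 = 3.8960 m^(5/2)

3.8960 m^(5/2)


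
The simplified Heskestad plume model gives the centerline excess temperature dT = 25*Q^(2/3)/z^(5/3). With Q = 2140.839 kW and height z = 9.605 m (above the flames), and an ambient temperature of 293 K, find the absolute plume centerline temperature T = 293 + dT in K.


Q^(2/3) = 166.11
z^(5/3) = 43.401
dT = 25 * 166.11 / 43.401 = 95.683 K
T = 293 + 95.683 = 388.68 K

388.68 K


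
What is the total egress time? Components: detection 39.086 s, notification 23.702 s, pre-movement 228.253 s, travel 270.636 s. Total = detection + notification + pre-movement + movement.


Total = 39.086 + 23.702 + 228.253 + 270.636 = 561.677 s

561.677 s


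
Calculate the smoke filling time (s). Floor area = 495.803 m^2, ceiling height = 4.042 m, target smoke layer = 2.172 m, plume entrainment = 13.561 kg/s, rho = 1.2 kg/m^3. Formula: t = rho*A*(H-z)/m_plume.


H - z = 1.87 m
t = 1.2 * 495.803 * 1.87 / 13.561 = 82.043 s

82.043 s


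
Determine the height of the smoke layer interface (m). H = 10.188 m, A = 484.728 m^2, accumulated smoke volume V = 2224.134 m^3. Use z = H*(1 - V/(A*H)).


V/(A*H) = 0.45037
1 - 0.45037 = 0.54963
z = 10.188 * 0.54963 = 5.5996 m

5.5996 m


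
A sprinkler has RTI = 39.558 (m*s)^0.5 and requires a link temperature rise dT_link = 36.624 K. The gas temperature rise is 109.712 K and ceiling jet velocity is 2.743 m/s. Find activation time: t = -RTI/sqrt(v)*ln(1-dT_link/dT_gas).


dT_link/dT_gas = 0.33382
ln(1 - 0.33382) = -0.40619
t = -39.558 / sqrt(2.743) * -0.40619 = 9.7019 s

9.7019 s


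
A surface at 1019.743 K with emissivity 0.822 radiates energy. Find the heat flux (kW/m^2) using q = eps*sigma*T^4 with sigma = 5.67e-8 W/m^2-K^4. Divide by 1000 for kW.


T^4 = 1.0813e+12
q = 0.822 * 5.67e-8 * 1.0813e+12 / 1000 = 50.399 kW/m^2

50.399 kW/m^2


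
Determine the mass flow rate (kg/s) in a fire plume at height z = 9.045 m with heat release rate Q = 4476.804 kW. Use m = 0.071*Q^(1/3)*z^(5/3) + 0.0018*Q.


Q^(1/3) = 16.481
z^(5/3) = 39.266
First term = 0.071 * 16.481 * 39.266 = 45.948
Second term = 0.0018 * 4476.804 = 8.0582
m = 54.006 kg/s

54.006 kg/s


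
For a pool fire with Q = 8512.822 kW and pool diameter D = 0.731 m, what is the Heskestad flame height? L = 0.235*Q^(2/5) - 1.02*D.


Q^(2/5) = 37.328
0.235 * Q^(2/5) = 8.7720
1.02 * D = 0.74562
L = 8.0264 m

8.0264 m


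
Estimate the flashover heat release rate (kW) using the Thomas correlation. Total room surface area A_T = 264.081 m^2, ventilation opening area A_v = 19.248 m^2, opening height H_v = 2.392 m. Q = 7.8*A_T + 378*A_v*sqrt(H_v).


7.8*A_T = 2059.8
sqrt(H_v) = 1.5466
378*A_v*sqrt(H_v) = 11253
Q = 2059.8 + 11253 = 13313 kW

13313 kW


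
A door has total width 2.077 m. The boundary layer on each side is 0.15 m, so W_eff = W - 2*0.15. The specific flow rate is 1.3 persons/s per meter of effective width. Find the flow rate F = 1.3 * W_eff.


W_eff = 2.077 - 0.30 = 1.777 m
F = 1.3 * 1.777 = 2.3101 persons/s

2.3101 persons/s


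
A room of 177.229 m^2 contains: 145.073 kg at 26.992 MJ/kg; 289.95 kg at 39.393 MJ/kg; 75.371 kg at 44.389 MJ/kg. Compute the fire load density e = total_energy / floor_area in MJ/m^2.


Total energy = 145.073*26.992 + 289.95*39.393 + 75.371*44.389
= 3915.810 + 11422.00 + 3345.643
= 18683.45 MJ
e = 18683.45 / 177.229 = 105.42 MJ/m^2

105.42 MJ/m^2


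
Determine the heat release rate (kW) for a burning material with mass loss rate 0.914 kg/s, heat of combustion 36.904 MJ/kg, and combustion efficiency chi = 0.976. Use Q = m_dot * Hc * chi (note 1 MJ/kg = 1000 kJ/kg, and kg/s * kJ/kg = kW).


Hc = 36.904 MJ/kg = 36.904 * 1000 kJ/kg = 36904 kJ/kg
Q = 0.914 kg/s * 36904 kJ/kg * 0.976 = 32921 kW

32921 kW


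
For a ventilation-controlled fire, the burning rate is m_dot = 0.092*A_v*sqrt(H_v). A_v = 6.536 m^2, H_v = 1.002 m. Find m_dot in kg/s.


sqrt(H_v) = 1.0010
m_dot = 0.092 * 6.536 * 1.0010 = 0.60191 kg/s

0.60191 kg/s


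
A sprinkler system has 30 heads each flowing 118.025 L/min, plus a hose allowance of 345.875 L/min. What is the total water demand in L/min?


Sprinkler demand = 30 * 118.025 = 3540.75 L/min
Total = 3540.75 + 345.875 = 3886.625 L/min

3886.625 L/min


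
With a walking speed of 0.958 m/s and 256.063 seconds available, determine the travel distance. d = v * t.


d = 0.958 * 256.063 = 245.31 m

245.31 m


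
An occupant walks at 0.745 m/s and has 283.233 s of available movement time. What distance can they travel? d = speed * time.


d = 0.745 * 283.233 = 211.01 m

211.01 m


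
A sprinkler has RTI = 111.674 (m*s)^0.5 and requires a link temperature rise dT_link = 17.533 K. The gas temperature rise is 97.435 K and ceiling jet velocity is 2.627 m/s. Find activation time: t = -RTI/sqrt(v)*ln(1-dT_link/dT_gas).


dT_link/dT_gas = 0.17995
ln(1 - 0.17995) = -0.19838
t = -111.674 / sqrt(2.627) * -0.19838 = 13.669 s

13.669 s


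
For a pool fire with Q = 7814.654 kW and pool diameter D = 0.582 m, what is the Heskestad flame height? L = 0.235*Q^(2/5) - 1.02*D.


Q^(2/5) = 36.071
0.235 * Q^(2/5) = 8.4768
1.02 * D = 0.59364
L = 7.8832 m

7.8832 m
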